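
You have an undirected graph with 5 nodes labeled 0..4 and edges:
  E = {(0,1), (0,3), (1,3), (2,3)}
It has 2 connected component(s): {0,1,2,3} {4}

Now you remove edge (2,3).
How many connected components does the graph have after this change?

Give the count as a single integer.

Answer: 3

Derivation:
Initial component count: 2
Remove (2,3): it was a bridge. Count increases: 2 -> 3.
  After removal, components: {0,1,3} {2} {4}
New component count: 3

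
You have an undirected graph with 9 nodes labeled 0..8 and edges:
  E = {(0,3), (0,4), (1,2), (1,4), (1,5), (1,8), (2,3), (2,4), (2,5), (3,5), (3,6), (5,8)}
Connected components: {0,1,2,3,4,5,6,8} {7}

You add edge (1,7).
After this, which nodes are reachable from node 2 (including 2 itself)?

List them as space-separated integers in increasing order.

Answer: 0 1 2 3 4 5 6 7 8

Derivation:
Before: nodes reachable from 2: {0,1,2,3,4,5,6,8}
Adding (1,7): merges 2's component with another. Reachability grows.
After: nodes reachable from 2: {0,1,2,3,4,5,6,7,8}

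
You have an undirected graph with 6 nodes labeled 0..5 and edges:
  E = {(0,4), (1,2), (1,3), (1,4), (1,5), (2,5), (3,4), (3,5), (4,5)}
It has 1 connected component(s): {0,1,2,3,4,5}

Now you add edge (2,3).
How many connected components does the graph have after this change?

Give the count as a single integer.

Answer: 1

Derivation:
Initial component count: 1
Add (2,3): endpoints already in same component. Count unchanged: 1.
New component count: 1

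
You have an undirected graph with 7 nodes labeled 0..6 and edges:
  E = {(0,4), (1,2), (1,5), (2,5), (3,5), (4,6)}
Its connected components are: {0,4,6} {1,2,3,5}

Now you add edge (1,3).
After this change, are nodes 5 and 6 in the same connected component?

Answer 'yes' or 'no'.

Answer: no

Derivation:
Initial components: {0,4,6} {1,2,3,5}
Adding edge (1,3): both already in same component {1,2,3,5}. No change.
New components: {0,4,6} {1,2,3,5}
Are 5 and 6 in the same component? no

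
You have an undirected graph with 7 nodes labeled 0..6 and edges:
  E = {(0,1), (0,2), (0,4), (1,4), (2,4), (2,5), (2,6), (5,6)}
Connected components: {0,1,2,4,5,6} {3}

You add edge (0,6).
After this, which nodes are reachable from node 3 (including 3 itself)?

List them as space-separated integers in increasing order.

Answer: 3

Derivation:
Before: nodes reachable from 3: {3}
Adding (0,6): both endpoints already in same component. Reachability from 3 unchanged.
After: nodes reachable from 3: {3}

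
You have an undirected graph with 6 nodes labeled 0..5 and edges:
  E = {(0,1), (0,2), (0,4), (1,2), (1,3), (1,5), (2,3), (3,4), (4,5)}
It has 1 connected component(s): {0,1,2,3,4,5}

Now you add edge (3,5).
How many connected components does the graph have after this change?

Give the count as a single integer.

Answer: 1

Derivation:
Initial component count: 1
Add (3,5): endpoints already in same component. Count unchanged: 1.
New component count: 1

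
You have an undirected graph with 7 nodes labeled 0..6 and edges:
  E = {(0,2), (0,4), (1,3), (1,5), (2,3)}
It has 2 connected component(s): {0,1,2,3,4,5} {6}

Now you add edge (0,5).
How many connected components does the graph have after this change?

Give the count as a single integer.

Initial component count: 2
Add (0,5): endpoints already in same component. Count unchanged: 2.
New component count: 2

Answer: 2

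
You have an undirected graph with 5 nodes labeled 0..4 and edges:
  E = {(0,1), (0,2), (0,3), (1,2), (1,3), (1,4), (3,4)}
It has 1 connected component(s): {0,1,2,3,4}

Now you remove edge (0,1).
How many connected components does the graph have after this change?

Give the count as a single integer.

Initial component count: 1
Remove (0,1): not a bridge. Count unchanged: 1.
  After removal, components: {0,1,2,3,4}
New component count: 1

Answer: 1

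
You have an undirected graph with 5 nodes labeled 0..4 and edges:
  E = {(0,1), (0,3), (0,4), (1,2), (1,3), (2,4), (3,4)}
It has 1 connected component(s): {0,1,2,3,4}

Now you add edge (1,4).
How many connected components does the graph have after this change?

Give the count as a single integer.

Answer: 1

Derivation:
Initial component count: 1
Add (1,4): endpoints already in same component. Count unchanged: 1.
New component count: 1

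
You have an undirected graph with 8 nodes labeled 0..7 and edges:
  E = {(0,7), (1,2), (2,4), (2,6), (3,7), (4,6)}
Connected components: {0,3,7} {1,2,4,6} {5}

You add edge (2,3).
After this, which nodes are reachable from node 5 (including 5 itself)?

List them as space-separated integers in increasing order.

Before: nodes reachable from 5: {5}
Adding (2,3): merges two components, but neither contains 5. Reachability from 5 unchanged.
After: nodes reachable from 5: {5}

Answer: 5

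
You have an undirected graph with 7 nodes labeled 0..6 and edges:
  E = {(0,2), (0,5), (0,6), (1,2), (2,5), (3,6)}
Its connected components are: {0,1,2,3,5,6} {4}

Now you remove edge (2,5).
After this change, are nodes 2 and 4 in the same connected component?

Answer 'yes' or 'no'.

Answer: no

Derivation:
Initial components: {0,1,2,3,5,6} {4}
Removing edge (2,5): not a bridge — component count unchanged at 2.
New components: {0,1,2,3,5,6} {4}
Are 2 and 4 in the same component? no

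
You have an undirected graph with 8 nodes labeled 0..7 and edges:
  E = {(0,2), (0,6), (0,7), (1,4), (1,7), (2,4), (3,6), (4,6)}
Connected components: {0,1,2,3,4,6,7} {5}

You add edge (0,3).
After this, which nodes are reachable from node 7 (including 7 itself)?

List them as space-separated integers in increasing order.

Before: nodes reachable from 7: {0,1,2,3,4,6,7}
Adding (0,3): both endpoints already in same component. Reachability from 7 unchanged.
After: nodes reachable from 7: {0,1,2,3,4,6,7}

Answer: 0 1 2 3 4 6 7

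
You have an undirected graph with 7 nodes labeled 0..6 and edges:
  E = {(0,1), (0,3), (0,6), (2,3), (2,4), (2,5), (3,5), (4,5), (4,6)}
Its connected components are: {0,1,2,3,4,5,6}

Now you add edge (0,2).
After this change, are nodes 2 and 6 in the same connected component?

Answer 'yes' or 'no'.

Initial components: {0,1,2,3,4,5,6}
Adding edge (0,2): both already in same component {0,1,2,3,4,5,6}. No change.
New components: {0,1,2,3,4,5,6}
Are 2 and 6 in the same component? yes

Answer: yes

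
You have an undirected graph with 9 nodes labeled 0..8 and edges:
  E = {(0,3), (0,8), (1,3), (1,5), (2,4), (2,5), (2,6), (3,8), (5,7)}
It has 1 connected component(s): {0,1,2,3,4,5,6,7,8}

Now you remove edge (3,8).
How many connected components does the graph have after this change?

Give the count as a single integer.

Initial component count: 1
Remove (3,8): not a bridge. Count unchanged: 1.
  After removal, components: {0,1,2,3,4,5,6,7,8}
New component count: 1

Answer: 1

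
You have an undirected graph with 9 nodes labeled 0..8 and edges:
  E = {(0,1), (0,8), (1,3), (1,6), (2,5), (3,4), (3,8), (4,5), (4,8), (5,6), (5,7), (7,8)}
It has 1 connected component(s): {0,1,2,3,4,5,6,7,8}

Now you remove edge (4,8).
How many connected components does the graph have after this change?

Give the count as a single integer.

Answer: 1

Derivation:
Initial component count: 1
Remove (4,8): not a bridge. Count unchanged: 1.
  After removal, components: {0,1,2,3,4,5,6,7,8}
New component count: 1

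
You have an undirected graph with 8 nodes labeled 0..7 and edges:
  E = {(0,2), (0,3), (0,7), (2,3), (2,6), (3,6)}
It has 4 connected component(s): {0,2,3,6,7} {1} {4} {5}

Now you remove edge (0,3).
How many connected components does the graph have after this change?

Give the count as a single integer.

Answer: 4

Derivation:
Initial component count: 4
Remove (0,3): not a bridge. Count unchanged: 4.
  After removal, components: {0,2,3,6,7} {1} {4} {5}
New component count: 4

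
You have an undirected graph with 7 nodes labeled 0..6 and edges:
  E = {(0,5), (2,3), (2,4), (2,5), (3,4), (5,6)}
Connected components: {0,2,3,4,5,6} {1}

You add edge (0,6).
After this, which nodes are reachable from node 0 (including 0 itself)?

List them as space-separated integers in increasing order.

Before: nodes reachable from 0: {0,2,3,4,5,6}
Adding (0,6): both endpoints already in same component. Reachability from 0 unchanged.
After: nodes reachable from 0: {0,2,3,4,5,6}

Answer: 0 2 3 4 5 6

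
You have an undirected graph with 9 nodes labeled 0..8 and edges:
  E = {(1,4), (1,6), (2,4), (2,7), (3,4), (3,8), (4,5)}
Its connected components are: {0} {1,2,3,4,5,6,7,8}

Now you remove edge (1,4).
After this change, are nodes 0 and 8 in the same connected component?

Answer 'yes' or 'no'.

Initial components: {0} {1,2,3,4,5,6,7,8}
Removing edge (1,4): it was a bridge — component count 2 -> 3.
New components: {0} {1,6} {2,3,4,5,7,8}
Are 0 and 8 in the same component? no

Answer: no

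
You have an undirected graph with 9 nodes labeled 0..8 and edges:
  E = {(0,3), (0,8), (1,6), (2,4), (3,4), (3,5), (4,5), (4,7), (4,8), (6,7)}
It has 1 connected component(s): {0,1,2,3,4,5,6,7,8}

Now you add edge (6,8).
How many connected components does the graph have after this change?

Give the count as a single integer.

Initial component count: 1
Add (6,8): endpoints already in same component. Count unchanged: 1.
New component count: 1

Answer: 1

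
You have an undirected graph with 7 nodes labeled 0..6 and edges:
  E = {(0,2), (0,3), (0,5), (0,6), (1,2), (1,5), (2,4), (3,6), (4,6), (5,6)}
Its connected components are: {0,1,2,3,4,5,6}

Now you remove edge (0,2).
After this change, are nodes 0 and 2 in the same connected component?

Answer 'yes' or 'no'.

Answer: yes

Derivation:
Initial components: {0,1,2,3,4,5,6}
Removing edge (0,2): not a bridge — component count unchanged at 1.
New components: {0,1,2,3,4,5,6}
Are 0 and 2 in the same component? yes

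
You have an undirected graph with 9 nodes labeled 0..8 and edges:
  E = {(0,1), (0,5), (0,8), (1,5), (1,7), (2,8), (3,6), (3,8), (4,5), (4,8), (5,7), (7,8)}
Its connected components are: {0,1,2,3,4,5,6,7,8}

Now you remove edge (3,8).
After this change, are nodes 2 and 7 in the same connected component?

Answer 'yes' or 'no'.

Initial components: {0,1,2,3,4,5,6,7,8}
Removing edge (3,8): it was a bridge — component count 1 -> 2.
New components: {0,1,2,4,5,7,8} {3,6}
Are 2 and 7 in the same component? yes

Answer: yes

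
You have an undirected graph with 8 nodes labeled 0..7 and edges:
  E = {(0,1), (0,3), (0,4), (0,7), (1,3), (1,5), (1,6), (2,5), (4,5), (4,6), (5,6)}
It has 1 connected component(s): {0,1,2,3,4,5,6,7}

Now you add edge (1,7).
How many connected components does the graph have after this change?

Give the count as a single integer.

Answer: 1

Derivation:
Initial component count: 1
Add (1,7): endpoints already in same component. Count unchanged: 1.
New component count: 1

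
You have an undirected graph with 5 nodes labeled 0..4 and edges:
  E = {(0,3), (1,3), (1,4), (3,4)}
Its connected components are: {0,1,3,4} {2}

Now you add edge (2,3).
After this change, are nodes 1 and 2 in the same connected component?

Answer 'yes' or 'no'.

Answer: yes

Derivation:
Initial components: {0,1,3,4} {2}
Adding edge (2,3): merges {2} and {0,1,3,4}.
New components: {0,1,2,3,4}
Are 1 and 2 in the same component? yes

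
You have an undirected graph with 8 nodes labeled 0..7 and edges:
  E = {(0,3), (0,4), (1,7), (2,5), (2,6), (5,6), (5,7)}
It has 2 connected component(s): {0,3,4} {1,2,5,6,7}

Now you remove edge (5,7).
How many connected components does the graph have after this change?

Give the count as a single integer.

Answer: 3

Derivation:
Initial component count: 2
Remove (5,7): it was a bridge. Count increases: 2 -> 3.
  After removal, components: {0,3,4} {1,7} {2,5,6}
New component count: 3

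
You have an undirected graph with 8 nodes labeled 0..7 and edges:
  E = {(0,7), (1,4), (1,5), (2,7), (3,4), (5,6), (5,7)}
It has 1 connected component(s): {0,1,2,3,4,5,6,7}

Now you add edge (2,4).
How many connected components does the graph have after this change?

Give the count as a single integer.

Answer: 1

Derivation:
Initial component count: 1
Add (2,4): endpoints already in same component. Count unchanged: 1.
New component count: 1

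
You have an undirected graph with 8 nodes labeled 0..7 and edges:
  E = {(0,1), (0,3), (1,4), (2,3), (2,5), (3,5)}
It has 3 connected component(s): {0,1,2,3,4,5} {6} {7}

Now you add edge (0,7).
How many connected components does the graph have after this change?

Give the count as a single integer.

Initial component count: 3
Add (0,7): merges two components. Count decreases: 3 -> 2.
New component count: 2

Answer: 2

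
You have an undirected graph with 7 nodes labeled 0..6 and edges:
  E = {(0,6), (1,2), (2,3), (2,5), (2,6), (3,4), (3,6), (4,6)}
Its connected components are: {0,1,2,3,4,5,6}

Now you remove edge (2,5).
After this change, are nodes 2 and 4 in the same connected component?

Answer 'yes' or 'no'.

Answer: yes

Derivation:
Initial components: {0,1,2,3,4,5,6}
Removing edge (2,5): it was a bridge — component count 1 -> 2.
New components: {0,1,2,3,4,6} {5}
Are 2 and 4 in the same component? yes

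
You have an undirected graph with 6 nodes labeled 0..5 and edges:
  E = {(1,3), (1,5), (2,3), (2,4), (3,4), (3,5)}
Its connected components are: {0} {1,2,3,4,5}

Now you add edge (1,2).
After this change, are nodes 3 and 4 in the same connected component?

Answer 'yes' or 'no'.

Answer: yes

Derivation:
Initial components: {0} {1,2,3,4,5}
Adding edge (1,2): both already in same component {1,2,3,4,5}. No change.
New components: {0} {1,2,3,4,5}
Are 3 and 4 in the same component? yes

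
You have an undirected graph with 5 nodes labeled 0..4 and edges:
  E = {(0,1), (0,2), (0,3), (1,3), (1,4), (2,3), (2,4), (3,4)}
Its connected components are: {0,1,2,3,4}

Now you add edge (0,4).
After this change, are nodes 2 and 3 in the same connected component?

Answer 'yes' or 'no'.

Answer: yes

Derivation:
Initial components: {0,1,2,3,4}
Adding edge (0,4): both already in same component {0,1,2,3,4}. No change.
New components: {0,1,2,3,4}
Are 2 and 3 in the same component? yes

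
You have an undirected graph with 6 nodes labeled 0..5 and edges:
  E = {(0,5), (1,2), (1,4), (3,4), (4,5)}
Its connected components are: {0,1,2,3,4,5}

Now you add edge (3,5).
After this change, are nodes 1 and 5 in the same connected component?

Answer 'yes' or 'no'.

Answer: yes

Derivation:
Initial components: {0,1,2,3,4,5}
Adding edge (3,5): both already in same component {0,1,2,3,4,5}. No change.
New components: {0,1,2,3,4,5}
Are 1 and 5 in the same component? yes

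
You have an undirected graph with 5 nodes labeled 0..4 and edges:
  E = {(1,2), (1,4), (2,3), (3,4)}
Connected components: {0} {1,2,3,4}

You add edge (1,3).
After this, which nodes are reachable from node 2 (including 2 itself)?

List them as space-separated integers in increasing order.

Before: nodes reachable from 2: {1,2,3,4}
Adding (1,3): both endpoints already in same component. Reachability from 2 unchanged.
After: nodes reachable from 2: {1,2,3,4}

Answer: 1 2 3 4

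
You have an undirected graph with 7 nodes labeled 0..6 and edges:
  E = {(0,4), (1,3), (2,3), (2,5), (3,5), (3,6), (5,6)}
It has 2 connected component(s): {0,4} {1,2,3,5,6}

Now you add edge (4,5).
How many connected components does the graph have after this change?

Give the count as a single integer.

Answer: 1

Derivation:
Initial component count: 2
Add (4,5): merges two components. Count decreases: 2 -> 1.
New component count: 1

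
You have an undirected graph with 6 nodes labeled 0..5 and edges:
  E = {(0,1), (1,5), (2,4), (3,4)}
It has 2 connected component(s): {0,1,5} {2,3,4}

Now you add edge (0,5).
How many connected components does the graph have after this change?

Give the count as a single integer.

Answer: 2

Derivation:
Initial component count: 2
Add (0,5): endpoints already in same component. Count unchanged: 2.
New component count: 2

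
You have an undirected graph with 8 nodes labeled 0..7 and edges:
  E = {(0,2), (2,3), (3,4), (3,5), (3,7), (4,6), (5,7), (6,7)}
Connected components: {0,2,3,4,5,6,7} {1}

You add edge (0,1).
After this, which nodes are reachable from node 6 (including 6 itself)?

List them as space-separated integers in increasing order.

Before: nodes reachable from 6: {0,2,3,4,5,6,7}
Adding (0,1): merges 6's component with another. Reachability grows.
After: nodes reachable from 6: {0,1,2,3,4,5,6,7}

Answer: 0 1 2 3 4 5 6 7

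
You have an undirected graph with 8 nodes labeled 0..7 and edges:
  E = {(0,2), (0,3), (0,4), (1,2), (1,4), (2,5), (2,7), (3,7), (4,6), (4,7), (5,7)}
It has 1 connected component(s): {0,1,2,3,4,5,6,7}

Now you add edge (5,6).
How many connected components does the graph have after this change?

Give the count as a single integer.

Initial component count: 1
Add (5,6): endpoints already in same component. Count unchanged: 1.
New component count: 1

Answer: 1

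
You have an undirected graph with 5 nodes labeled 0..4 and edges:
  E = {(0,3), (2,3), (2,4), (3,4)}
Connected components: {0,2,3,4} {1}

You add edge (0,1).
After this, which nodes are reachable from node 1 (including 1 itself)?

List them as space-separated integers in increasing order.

Answer: 0 1 2 3 4

Derivation:
Before: nodes reachable from 1: {1}
Adding (0,1): merges 1's component with another. Reachability grows.
After: nodes reachable from 1: {0,1,2,3,4}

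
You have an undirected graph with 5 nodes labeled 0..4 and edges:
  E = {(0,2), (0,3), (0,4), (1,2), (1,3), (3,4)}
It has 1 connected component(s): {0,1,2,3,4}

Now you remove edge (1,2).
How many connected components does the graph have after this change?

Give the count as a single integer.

Initial component count: 1
Remove (1,2): not a bridge. Count unchanged: 1.
  After removal, components: {0,1,2,3,4}
New component count: 1

Answer: 1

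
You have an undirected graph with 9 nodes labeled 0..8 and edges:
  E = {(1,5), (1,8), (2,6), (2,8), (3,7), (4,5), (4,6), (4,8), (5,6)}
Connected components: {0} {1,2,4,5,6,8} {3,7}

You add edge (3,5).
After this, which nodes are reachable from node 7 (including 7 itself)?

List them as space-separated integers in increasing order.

Answer: 1 2 3 4 5 6 7 8

Derivation:
Before: nodes reachable from 7: {3,7}
Adding (3,5): merges 7's component with another. Reachability grows.
After: nodes reachable from 7: {1,2,3,4,5,6,7,8}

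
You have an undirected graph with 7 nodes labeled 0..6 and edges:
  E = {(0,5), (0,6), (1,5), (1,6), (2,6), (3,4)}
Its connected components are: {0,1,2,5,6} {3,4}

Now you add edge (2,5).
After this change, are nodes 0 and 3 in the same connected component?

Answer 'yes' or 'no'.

Initial components: {0,1,2,5,6} {3,4}
Adding edge (2,5): both already in same component {0,1,2,5,6}. No change.
New components: {0,1,2,5,6} {3,4}
Are 0 and 3 in the same component? no

Answer: no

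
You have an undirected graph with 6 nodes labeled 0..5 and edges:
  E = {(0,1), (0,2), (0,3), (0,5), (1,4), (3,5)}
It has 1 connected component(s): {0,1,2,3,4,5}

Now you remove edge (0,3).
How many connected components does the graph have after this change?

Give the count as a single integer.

Answer: 1

Derivation:
Initial component count: 1
Remove (0,3): not a bridge. Count unchanged: 1.
  After removal, components: {0,1,2,3,4,5}
New component count: 1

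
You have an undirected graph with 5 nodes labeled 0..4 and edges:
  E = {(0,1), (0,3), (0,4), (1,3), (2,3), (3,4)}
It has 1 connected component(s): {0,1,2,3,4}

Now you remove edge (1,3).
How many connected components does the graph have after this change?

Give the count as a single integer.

Answer: 1

Derivation:
Initial component count: 1
Remove (1,3): not a bridge. Count unchanged: 1.
  After removal, components: {0,1,2,3,4}
New component count: 1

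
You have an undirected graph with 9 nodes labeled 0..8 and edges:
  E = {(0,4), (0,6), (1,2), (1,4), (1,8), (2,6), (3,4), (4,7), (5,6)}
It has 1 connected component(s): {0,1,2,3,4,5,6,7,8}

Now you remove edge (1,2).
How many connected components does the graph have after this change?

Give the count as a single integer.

Initial component count: 1
Remove (1,2): not a bridge. Count unchanged: 1.
  After removal, components: {0,1,2,3,4,5,6,7,8}
New component count: 1

Answer: 1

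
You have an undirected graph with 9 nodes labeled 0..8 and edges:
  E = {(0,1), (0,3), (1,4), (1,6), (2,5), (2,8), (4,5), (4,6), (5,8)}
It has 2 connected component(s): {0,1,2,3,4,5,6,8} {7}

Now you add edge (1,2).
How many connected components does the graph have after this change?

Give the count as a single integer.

Initial component count: 2
Add (1,2): endpoints already in same component. Count unchanged: 2.
New component count: 2

Answer: 2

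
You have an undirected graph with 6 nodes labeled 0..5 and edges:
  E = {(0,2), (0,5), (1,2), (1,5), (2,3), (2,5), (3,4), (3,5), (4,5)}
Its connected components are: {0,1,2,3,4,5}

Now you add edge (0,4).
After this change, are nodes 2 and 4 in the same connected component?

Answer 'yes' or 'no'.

Answer: yes

Derivation:
Initial components: {0,1,2,3,4,5}
Adding edge (0,4): both already in same component {0,1,2,3,4,5}. No change.
New components: {0,1,2,3,4,5}
Are 2 and 4 in the same component? yes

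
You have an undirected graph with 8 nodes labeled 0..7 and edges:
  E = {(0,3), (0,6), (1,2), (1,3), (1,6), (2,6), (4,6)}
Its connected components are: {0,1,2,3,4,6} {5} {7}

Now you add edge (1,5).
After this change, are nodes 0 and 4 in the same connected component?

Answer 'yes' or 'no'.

Answer: yes

Derivation:
Initial components: {0,1,2,3,4,6} {5} {7}
Adding edge (1,5): merges {0,1,2,3,4,6} and {5}.
New components: {0,1,2,3,4,5,6} {7}
Are 0 and 4 in the same component? yes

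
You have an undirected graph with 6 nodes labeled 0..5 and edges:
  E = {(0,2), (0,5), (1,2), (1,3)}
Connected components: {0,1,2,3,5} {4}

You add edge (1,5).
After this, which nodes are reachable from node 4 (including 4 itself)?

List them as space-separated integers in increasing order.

Before: nodes reachable from 4: {4}
Adding (1,5): both endpoints already in same component. Reachability from 4 unchanged.
After: nodes reachable from 4: {4}

Answer: 4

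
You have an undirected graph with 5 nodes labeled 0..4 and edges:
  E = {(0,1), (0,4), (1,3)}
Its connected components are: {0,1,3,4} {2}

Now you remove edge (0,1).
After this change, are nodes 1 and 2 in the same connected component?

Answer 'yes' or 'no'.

Answer: no

Derivation:
Initial components: {0,1,3,4} {2}
Removing edge (0,1): it was a bridge — component count 2 -> 3.
New components: {0,4} {1,3} {2}
Are 1 and 2 in the same component? no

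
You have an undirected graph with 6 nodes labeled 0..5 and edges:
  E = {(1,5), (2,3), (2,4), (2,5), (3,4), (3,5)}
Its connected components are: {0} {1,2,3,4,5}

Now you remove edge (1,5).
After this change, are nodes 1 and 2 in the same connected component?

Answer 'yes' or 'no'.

Answer: no

Derivation:
Initial components: {0} {1,2,3,4,5}
Removing edge (1,5): it was a bridge — component count 2 -> 3.
New components: {0} {1} {2,3,4,5}
Are 1 and 2 in the same component? no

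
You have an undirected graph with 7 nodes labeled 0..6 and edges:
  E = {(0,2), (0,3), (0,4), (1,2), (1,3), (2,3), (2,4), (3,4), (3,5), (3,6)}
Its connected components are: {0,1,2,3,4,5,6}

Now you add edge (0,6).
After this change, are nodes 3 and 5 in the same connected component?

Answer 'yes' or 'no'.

Answer: yes

Derivation:
Initial components: {0,1,2,3,4,5,6}
Adding edge (0,6): both already in same component {0,1,2,3,4,5,6}. No change.
New components: {0,1,2,3,4,5,6}
Are 3 and 5 in the same component? yes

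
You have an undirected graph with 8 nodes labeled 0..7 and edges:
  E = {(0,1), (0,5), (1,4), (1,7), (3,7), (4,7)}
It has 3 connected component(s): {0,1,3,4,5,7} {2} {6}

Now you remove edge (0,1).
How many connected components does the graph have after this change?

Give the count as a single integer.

Initial component count: 3
Remove (0,1): it was a bridge. Count increases: 3 -> 4.
  After removal, components: {0,5} {1,3,4,7} {2} {6}
New component count: 4

Answer: 4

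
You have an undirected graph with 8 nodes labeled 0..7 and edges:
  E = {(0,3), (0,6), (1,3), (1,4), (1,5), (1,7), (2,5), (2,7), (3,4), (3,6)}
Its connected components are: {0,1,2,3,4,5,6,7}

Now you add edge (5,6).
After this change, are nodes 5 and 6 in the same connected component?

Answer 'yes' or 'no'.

Answer: yes

Derivation:
Initial components: {0,1,2,3,4,5,6,7}
Adding edge (5,6): both already in same component {0,1,2,3,4,5,6,7}. No change.
New components: {0,1,2,3,4,5,6,7}
Are 5 and 6 in the same component? yes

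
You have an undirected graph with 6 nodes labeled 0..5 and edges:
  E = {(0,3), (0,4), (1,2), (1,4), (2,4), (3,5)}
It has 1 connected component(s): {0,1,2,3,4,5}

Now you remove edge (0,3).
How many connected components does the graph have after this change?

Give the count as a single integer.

Answer: 2

Derivation:
Initial component count: 1
Remove (0,3): it was a bridge. Count increases: 1 -> 2.
  After removal, components: {0,1,2,4} {3,5}
New component count: 2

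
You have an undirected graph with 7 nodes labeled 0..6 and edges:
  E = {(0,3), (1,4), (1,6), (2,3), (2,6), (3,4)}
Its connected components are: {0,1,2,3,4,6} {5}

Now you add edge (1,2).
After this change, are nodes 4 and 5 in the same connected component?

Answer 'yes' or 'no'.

Initial components: {0,1,2,3,4,6} {5}
Adding edge (1,2): both already in same component {0,1,2,3,4,6}. No change.
New components: {0,1,2,3,4,6} {5}
Are 4 and 5 in the same component? no

Answer: no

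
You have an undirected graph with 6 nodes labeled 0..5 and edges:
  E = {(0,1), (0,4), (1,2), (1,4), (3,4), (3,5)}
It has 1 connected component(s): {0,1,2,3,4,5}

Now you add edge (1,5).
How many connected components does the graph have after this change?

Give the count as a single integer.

Answer: 1

Derivation:
Initial component count: 1
Add (1,5): endpoints already in same component. Count unchanged: 1.
New component count: 1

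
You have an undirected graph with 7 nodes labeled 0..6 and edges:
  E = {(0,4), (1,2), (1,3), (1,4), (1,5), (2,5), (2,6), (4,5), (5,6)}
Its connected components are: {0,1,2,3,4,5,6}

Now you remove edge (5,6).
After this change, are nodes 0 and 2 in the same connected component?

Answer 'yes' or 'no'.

Initial components: {0,1,2,3,4,5,6}
Removing edge (5,6): not a bridge — component count unchanged at 1.
New components: {0,1,2,3,4,5,6}
Are 0 and 2 in the same component? yes

Answer: yes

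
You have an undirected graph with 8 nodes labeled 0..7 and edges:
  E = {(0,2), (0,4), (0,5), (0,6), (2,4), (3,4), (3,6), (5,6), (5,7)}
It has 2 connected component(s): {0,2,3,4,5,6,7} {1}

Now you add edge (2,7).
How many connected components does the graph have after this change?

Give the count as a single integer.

Initial component count: 2
Add (2,7): endpoints already in same component. Count unchanged: 2.
New component count: 2

Answer: 2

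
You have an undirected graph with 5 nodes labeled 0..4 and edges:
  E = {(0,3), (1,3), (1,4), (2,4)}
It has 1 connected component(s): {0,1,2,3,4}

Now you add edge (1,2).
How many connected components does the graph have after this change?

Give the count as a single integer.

Initial component count: 1
Add (1,2): endpoints already in same component. Count unchanged: 1.
New component count: 1

Answer: 1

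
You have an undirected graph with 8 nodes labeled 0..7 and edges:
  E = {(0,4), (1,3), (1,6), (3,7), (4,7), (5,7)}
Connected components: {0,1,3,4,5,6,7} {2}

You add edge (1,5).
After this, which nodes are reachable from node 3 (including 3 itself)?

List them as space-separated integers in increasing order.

Answer: 0 1 3 4 5 6 7

Derivation:
Before: nodes reachable from 3: {0,1,3,4,5,6,7}
Adding (1,5): both endpoints already in same component. Reachability from 3 unchanged.
After: nodes reachable from 3: {0,1,3,4,5,6,7}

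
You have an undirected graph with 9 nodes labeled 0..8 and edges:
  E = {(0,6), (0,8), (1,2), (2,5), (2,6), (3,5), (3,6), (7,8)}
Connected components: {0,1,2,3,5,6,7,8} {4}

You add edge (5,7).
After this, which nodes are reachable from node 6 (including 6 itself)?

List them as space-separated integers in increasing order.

Before: nodes reachable from 6: {0,1,2,3,5,6,7,8}
Adding (5,7): both endpoints already in same component. Reachability from 6 unchanged.
After: nodes reachable from 6: {0,1,2,3,5,6,7,8}

Answer: 0 1 2 3 5 6 7 8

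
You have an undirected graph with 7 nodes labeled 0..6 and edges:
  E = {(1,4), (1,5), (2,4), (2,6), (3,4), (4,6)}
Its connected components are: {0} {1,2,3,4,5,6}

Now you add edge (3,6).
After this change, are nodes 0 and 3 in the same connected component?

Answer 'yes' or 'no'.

Answer: no

Derivation:
Initial components: {0} {1,2,3,4,5,6}
Adding edge (3,6): both already in same component {1,2,3,4,5,6}. No change.
New components: {0} {1,2,3,4,5,6}
Are 0 and 3 in the same component? no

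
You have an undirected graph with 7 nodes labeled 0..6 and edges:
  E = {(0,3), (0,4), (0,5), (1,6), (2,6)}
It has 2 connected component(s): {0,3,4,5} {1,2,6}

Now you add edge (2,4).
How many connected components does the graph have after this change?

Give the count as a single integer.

Initial component count: 2
Add (2,4): merges two components. Count decreases: 2 -> 1.
New component count: 1

Answer: 1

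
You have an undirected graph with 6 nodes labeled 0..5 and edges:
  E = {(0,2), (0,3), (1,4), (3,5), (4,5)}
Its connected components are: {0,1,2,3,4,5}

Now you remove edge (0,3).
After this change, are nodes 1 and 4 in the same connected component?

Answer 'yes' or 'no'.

Initial components: {0,1,2,3,4,5}
Removing edge (0,3): it was a bridge — component count 1 -> 2.
New components: {0,2} {1,3,4,5}
Are 1 and 4 in the same component? yes

Answer: yes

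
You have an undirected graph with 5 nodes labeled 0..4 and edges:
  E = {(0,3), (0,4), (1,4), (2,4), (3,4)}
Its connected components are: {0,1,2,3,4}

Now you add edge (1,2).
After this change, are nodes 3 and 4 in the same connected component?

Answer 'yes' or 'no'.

Answer: yes

Derivation:
Initial components: {0,1,2,3,4}
Adding edge (1,2): both already in same component {0,1,2,3,4}. No change.
New components: {0,1,2,3,4}
Are 3 and 4 in the same component? yes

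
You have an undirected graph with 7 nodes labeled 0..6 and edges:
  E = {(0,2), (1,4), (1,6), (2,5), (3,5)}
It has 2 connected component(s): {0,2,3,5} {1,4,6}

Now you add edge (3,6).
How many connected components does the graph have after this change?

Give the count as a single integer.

Answer: 1

Derivation:
Initial component count: 2
Add (3,6): merges two components. Count decreases: 2 -> 1.
New component count: 1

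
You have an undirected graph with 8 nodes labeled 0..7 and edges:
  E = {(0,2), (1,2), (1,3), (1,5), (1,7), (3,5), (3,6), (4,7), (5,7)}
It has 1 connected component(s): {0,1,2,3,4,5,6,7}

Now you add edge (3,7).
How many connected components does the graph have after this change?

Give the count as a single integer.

Answer: 1

Derivation:
Initial component count: 1
Add (3,7): endpoints already in same component. Count unchanged: 1.
New component count: 1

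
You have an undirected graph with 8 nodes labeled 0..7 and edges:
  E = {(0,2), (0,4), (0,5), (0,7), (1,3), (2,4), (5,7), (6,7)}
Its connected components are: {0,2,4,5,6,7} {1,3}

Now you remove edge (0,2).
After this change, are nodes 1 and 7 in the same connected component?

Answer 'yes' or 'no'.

Answer: no

Derivation:
Initial components: {0,2,4,5,6,7} {1,3}
Removing edge (0,2): not a bridge — component count unchanged at 2.
New components: {0,2,4,5,6,7} {1,3}
Are 1 and 7 in the same component? no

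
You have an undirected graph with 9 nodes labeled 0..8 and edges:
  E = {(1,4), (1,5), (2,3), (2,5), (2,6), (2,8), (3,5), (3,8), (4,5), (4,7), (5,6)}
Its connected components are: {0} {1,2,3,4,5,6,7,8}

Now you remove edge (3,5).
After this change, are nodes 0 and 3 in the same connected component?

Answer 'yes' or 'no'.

Answer: no

Derivation:
Initial components: {0} {1,2,3,4,5,6,7,8}
Removing edge (3,5): not a bridge — component count unchanged at 2.
New components: {0} {1,2,3,4,5,6,7,8}
Are 0 and 3 in the same component? no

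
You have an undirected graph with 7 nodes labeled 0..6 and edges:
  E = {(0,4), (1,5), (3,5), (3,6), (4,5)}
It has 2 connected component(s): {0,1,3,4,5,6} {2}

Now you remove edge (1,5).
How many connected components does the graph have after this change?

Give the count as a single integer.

Initial component count: 2
Remove (1,5): it was a bridge. Count increases: 2 -> 3.
  After removal, components: {0,3,4,5,6} {1} {2}
New component count: 3

Answer: 3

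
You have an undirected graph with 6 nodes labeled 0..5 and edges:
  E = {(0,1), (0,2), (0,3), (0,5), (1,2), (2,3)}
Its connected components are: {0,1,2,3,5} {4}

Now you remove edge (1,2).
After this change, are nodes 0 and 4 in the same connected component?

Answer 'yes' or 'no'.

Answer: no

Derivation:
Initial components: {0,1,2,3,5} {4}
Removing edge (1,2): not a bridge — component count unchanged at 2.
New components: {0,1,2,3,5} {4}
Are 0 and 4 in the same component? no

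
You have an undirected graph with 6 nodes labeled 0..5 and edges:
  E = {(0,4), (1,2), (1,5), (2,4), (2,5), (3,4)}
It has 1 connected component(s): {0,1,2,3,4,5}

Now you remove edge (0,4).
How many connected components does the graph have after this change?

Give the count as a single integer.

Answer: 2

Derivation:
Initial component count: 1
Remove (0,4): it was a bridge. Count increases: 1 -> 2.
  After removal, components: {0} {1,2,3,4,5}
New component count: 2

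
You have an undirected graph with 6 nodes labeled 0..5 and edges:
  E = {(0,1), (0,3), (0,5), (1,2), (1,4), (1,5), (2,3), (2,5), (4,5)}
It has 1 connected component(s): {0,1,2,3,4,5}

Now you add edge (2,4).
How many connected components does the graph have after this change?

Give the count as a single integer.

Answer: 1

Derivation:
Initial component count: 1
Add (2,4): endpoints already in same component. Count unchanged: 1.
New component count: 1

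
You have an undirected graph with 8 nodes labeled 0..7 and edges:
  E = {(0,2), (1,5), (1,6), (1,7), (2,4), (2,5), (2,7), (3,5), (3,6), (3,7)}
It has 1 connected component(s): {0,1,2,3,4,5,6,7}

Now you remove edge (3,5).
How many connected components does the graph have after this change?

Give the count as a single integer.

Initial component count: 1
Remove (3,5): not a bridge. Count unchanged: 1.
  After removal, components: {0,1,2,3,4,5,6,7}
New component count: 1

Answer: 1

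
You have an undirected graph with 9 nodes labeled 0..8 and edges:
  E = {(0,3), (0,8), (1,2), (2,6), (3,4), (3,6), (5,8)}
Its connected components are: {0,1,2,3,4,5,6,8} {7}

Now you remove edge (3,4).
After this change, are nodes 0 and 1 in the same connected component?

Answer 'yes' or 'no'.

Initial components: {0,1,2,3,4,5,6,8} {7}
Removing edge (3,4): it was a bridge — component count 2 -> 3.
New components: {0,1,2,3,5,6,8} {4} {7}
Are 0 and 1 in the same component? yes

Answer: yes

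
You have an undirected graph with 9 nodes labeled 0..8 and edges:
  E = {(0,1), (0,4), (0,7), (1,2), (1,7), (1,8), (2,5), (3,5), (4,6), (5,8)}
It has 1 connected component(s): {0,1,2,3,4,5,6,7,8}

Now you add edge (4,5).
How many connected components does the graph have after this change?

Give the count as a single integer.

Answer: 1

Derivation:
Initial component count: 1
Add (4,5): endpoints already in same component. Count unchanged: 1.
New component count: 1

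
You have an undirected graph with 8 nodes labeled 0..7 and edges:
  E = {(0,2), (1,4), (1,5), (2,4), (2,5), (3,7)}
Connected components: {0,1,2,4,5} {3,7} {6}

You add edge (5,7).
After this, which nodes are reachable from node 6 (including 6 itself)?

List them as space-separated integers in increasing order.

Before: nodes reachable from 6: {6}
Adding (5,7): merges two components, but neither contains 6. Reachability from 6 unchanged.
After: nodes reachable from 6: {6}

Answer: 6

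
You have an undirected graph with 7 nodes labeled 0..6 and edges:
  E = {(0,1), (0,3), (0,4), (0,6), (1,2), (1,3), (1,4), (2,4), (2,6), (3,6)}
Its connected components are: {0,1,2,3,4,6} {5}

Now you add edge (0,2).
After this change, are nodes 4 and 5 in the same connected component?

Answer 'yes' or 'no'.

Initial components: {0,1,2,3,4,6} {5}
Adding edge (0,2): both already in same component {0,1,2,3,4,6}. No change.
New components: {0,1,2,3,4,6} {5}
Are 4 and 5 in the same component? no

Answer: no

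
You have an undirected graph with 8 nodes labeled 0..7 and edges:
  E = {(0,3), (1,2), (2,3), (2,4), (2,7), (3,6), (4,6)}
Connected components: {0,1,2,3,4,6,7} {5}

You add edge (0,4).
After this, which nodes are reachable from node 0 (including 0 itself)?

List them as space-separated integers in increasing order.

Before: nodes reachable from 0: {0,1,2,3,4,6,7}
Adding (0,4): both endpoints already in same component. Reachability from 0 unchanged.
After: nodes reachable from 0: {0,1,2,3,4,6,7}

Answer: 0 1 2 3 4 6 7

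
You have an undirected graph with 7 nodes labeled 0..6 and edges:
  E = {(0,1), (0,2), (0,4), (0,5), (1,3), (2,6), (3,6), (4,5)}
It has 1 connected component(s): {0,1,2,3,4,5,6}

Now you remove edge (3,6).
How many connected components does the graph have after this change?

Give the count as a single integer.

Initial component count: 1
Remove (3,6): not a bridge. Count unchanged: 1.
  After removal, components: {0,1,2,3,4,5,6}
New component count: 1

Answer: 1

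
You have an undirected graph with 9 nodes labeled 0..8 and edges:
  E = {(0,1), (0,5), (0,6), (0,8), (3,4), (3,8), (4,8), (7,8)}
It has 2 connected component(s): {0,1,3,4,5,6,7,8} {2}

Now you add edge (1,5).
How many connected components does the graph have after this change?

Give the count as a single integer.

Initial component count: 2
Add (1,5): endpoints already in same component. Count unchanged: 2.
New component count: 2

Answer: 2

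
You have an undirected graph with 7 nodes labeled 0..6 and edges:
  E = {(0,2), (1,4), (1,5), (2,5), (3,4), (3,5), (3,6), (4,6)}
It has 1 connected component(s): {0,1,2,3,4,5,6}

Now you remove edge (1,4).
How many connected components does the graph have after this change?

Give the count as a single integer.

Answer: 1

Derivation:
Initial component count: 1
Remove (1,4): not a bridge. Count unchanged: 1.
  After removal, components: {0,1,2,3,4,5,6}
New component count: 1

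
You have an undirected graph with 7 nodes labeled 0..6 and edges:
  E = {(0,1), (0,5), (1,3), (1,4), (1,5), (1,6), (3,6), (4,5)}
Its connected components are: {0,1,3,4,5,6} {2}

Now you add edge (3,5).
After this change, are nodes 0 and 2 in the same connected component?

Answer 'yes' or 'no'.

Initial components: {0,1,3,4,5,6} {2}
Adding edge (3,5): both already in same component {0,1,3,4,5,6}. No change.
New components: {0,1,3,4,5,6} {2}
Are 0 and 2 in the same component? no

Answer: no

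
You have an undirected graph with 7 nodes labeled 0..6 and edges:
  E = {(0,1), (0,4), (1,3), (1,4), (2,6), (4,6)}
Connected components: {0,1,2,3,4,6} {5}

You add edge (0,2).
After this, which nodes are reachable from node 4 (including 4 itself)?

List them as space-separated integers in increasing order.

Before: nodes reachable from 4: {0,1,2,3,4,6}
Adding (0,2): both endpoints already in same component. Reachability from 4 unchanged.
After: nodes reachable from 4: {0,1,2,3,4,6}

Answer: 0 1 2 3 4 6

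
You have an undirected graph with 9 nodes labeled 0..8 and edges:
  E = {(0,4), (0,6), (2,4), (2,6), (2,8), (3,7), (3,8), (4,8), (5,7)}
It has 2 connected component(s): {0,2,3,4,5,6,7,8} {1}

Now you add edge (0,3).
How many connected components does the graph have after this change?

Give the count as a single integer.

Initial component count: 2
Add (0,3): endpoints already in same component. Count unchanged: 2.
New component count: 2

Answer: 2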